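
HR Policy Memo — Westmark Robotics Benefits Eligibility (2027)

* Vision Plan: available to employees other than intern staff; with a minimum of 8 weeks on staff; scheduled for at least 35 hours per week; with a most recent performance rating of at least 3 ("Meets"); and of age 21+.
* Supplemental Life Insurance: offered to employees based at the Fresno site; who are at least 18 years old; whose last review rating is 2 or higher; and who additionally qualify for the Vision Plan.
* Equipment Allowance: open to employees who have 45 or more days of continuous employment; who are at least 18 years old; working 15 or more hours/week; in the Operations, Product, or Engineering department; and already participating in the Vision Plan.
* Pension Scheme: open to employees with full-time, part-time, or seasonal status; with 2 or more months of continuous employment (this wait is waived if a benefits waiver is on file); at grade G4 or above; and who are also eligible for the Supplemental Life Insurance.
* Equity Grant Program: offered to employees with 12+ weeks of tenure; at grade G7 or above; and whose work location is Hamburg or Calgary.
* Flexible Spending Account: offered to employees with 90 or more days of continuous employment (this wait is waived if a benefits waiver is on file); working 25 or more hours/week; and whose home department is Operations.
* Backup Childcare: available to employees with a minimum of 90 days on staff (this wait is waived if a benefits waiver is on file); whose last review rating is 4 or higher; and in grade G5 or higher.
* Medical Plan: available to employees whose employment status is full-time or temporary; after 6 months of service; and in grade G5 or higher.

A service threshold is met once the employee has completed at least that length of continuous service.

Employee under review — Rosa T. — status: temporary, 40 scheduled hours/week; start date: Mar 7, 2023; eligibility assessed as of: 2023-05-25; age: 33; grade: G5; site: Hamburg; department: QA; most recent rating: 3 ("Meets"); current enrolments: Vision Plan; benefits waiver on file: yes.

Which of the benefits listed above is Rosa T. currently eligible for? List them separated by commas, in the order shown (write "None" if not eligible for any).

Service from Mar 7, 2023 to 2023-05-25: 79 days.
Vision Plan — status temporary ✓ (not excluded); service 79 days ≥ 8 weeks (≈56 days) ✓; 40 hrs/wk ≥ 35 ✓; rating 3 ≥ 3 ✓; age 33 ≥ 21 ✓ → eligible.
Supplemental Life Insurance — site Hamburg ✗ (not Fresno) → not eligible.
Equipment Allowance — service 79 days ≥ 45 days ✓; age 33 ≥ 18 ✓; 40 hrs/wk ≥ 15 ✓; dept QA ✗ → not eligible.
Pension Scheme — status temporary ✗ (requires full-time, part-time, or seasonal) → not eligible.
Equity Grant Program — service 79 days < 12 weeks (≈84 days) ✗ → not eligible.
Flexible Spending Account — benefits waiver on file ✓; 40 hrs/wk ≥ 25 ✓; dept QA ✗ → not eligible.
Backup Childcare — benefits waiver on file ✓; rating 3 < 4 ✗ → not eligible.
Medical Plan — status temporary ✓; service 79 days < 6 months (≈180 days) ✗ → not eligible.

Vision Plan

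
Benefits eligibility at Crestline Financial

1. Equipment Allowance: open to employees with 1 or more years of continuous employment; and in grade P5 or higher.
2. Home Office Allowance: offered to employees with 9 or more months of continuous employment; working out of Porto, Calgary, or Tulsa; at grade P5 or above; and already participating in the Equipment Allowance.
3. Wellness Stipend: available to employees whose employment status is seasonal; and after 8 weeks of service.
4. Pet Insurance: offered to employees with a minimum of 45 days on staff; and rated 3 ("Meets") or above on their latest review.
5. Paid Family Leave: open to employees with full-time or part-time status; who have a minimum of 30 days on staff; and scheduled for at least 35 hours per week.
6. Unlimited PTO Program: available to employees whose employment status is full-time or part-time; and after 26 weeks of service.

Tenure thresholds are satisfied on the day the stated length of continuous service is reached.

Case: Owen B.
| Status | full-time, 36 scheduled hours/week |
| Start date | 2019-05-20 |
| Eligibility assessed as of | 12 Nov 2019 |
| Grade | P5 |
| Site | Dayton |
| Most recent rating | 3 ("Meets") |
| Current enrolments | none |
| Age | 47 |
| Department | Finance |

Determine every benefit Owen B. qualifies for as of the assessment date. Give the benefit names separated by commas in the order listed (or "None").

Pet Insurance, Paid Family Leave

Service from 2019-05-20 to 12 Nov 2019: 176 days.
Equipment Allowance — service 176 days < 1 year (≈365 days) ✗ → not eligible.
Home Office Allowance — service 176 days < 9 months (≈270 days) ✗ → not eligible.
Wellness Stipend — status full-time ✗ (requires seasonal) → not eligible.
Pet Insurance — service 176 days ≥ 45 days ✓; rating 3 ≥ 3 ✓ → eligible.
Paid Family Leave — status full-time ✓; service 176 days ≥ 30 days ✓; 36 hrs/wk ≥ 35 ✓ → eligible.
Unlimited PTO Program — status full-time ✓; service 176 days < 26 weeks (≈182 days) ✗ → not eligible.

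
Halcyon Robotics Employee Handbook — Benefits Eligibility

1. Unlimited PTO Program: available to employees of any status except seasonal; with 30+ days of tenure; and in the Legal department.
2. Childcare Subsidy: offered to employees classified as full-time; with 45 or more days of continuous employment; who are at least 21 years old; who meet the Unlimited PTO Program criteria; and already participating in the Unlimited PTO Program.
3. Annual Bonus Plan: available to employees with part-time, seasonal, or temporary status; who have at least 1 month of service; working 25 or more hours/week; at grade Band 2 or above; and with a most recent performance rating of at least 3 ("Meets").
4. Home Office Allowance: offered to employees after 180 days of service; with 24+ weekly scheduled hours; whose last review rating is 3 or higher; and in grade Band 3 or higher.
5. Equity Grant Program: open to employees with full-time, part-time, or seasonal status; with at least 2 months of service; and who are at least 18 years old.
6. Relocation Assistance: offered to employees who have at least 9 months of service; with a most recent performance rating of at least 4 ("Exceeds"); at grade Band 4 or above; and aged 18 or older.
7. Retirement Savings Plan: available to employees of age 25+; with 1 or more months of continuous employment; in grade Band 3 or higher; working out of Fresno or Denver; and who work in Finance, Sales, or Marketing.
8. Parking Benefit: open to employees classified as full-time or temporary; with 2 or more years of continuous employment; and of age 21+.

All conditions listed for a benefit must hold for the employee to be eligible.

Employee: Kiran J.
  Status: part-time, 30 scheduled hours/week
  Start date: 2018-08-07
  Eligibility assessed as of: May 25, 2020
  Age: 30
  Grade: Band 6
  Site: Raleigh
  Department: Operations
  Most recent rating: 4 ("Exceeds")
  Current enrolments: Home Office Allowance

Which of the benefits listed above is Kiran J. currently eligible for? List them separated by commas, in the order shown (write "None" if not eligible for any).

Service from 2018-08-07 to May 25, 2020: 657 days.
Unlimited PTO Program — status part-time ✓ (not excluded); service 657 days ≥ 30 days ✓; dept Operations ✗ → not eligible.
Childcare Subsidy — status part-time ✗ (requires full-time) → not eligible.
Annual Bonus Plan — status part-time ✓; service 657 days ≥ 1 month (≈30 days) ✓; 30 hrs/wk ≥ 25 ✓; grade Band 6 ≥ Band 2 ✓; rating 4 ≥ 3 ✓ → eligible.
Home Office Allowance — service 657 days ≥ 180 days ✓; 30 hrs/wk ≥ 24 ✓; rating 4 ≥ 3 ✓; grade Band 6 ≥ Band 3 ✓ → eligible.
Equity Grant Program — status part-time ✓; service 657 days ≥ 2 months (≈60 days) ✓; age 30 ≥ 18 ✓ → eligible.
Relocation Assistance — service 657 days ≥ 9 months (≈270 days) ✓; rating 4 ≥ 4 ✓; grade Band 6 ≥ Band 4 ✓; age 30 ≥ 18 ✓ → eligible.
Retirement Savings Plan — age 30 ≥ 25 ✓; service 657 days ≥ 1 month (≈30 days) ✓; grade Band 6 ≥ Band 3 ✓; site Raleigh ✗ (not Fresno or Denver) → not eligible.
Parking Benefit — status part-time ✗ (requires full-time or temporary) → not eligible.

Annual Bonus Plan, Home Office Allowance, Equity Grant Program, Relocation Assistance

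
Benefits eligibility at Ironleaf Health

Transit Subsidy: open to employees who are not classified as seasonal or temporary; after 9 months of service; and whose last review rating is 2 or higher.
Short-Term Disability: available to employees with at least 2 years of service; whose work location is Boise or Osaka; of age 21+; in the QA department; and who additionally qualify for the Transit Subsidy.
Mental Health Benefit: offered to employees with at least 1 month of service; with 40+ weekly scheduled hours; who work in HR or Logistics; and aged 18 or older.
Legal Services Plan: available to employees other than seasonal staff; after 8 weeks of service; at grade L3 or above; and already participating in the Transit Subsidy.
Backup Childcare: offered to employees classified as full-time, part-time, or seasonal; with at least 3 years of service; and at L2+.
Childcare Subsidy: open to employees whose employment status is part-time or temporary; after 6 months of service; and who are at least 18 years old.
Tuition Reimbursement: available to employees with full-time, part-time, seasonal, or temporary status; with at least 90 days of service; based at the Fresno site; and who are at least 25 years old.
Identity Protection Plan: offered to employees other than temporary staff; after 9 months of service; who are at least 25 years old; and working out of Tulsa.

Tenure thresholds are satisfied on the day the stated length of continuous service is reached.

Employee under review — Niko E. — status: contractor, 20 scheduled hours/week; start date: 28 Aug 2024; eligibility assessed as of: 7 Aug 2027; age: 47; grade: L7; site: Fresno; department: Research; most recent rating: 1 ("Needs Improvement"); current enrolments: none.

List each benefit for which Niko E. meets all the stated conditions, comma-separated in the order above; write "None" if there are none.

None

Service from 28 Aug 2024 to 7 Aug 2027: 1074 days.
Transit Subsidy — status contractor ✓ (not excluded); service 1074 days ≥ 9 months (≈270 days) ✓; rating 1 < 2 ✗ → not eligible.
Short-Term Disability — service 1074 days ≥ 2 years (≈730 days) ✓; site Fresno ✗ (not Boise or Osaka) → not eligible.
Mental Health Benefit — service 1074 days ≥ 1 month (≈30 days) ✓; 20 hrs/wk < 40 ✗ → not eligible.
Legal Services Plan — status contractor ✓ (not excluded); service 1074 days ≥ 8 weeks (≈56 days) ✓; grade L7 ≥ L3 ✓; not enrolled in Transit Subsidy ✗ → not eligible.
Backup Childcare — status contractor ✗ (requires full-time, part-time, or seasonal) → not eligible.
Childcare Subsidy — status contractor ✗ (requires part-time or temporary) → not eligible.
Tuition Reimbursement — status contractor ✗ (requires full-time, part-time, seasonal, or temporary) → not eligible.
Identity Protection Plan — status contractor ✓ (not excluded); service 1074 days ≥ 9 months (≈270 days) ✓; age 47 ≥ 25 ✓; site Fresno ✗ (not Tulsa) → not eligible.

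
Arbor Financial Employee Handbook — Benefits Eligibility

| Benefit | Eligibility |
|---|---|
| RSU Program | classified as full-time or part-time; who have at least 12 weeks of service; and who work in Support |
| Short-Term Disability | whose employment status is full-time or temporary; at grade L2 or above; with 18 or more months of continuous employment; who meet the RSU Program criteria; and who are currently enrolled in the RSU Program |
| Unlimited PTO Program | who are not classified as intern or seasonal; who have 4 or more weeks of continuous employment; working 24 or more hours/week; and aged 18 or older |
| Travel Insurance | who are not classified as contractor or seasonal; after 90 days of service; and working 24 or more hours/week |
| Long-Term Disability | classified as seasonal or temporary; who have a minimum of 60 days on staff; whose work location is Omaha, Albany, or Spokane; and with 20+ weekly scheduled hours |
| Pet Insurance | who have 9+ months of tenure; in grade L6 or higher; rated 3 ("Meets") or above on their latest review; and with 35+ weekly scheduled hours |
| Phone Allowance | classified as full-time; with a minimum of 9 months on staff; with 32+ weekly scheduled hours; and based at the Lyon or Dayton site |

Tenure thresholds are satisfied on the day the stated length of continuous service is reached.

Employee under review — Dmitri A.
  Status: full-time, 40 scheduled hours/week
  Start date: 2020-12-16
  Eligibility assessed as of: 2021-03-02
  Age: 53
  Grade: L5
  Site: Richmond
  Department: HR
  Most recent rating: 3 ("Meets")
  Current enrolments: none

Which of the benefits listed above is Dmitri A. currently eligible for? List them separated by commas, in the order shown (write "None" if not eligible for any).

Unlimited PTO Program

Service from 2020-12-16 to 2021-03-02: 76 days.
RSU Program — status full-time ✓; service 76 days < 12 weeks (≈84 days) ✗ → not eligible.
Short-Term Disability — status full-time ✓; grade L5 ≥ L2 ✓; service 76 days < 18 months (≈540 days) ✗ → not eligible.
Unlimited PTO Program — status full-time ✓ (not excluded); service 76 days ≥ 4 weeks (≈28 days) ✓; 40 hrs/wk ≥ 24 ✓; age 53 ≥ 18 ✓ → eligible.
Travel Insurance — status full-time ✓ (not excluded); service 76 days < 90 days ✗ → not eligible.
Long-Term Disability — status full-time ✗ (requires seasonal or temporary) → not eligible.
Pet Insurance — service 76 days < 9 months (≈270 days) ✗ → not eligible.
Phone Allowance — status full-time ✓; service 76 days < 9 months (≈270 days) ✗ → not eligible.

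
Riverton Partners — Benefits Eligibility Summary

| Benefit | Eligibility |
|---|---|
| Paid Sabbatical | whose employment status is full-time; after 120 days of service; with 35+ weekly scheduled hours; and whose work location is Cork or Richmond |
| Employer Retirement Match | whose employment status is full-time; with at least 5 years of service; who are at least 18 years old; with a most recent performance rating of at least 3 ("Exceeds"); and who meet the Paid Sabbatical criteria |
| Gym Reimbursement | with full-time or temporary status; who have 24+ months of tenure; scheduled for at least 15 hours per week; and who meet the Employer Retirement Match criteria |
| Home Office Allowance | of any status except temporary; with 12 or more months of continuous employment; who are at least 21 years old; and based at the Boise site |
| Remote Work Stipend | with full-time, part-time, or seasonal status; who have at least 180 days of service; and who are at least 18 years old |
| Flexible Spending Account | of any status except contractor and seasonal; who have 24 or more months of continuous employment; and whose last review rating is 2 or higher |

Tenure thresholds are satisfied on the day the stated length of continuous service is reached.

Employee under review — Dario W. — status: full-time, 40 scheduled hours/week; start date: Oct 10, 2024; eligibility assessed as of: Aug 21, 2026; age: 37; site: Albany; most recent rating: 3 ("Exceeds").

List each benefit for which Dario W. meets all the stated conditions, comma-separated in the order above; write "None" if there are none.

Service from Oct 10, 2024 to Aug 21, 2026: 680 days.
Paid Sabbatical — status full-time ✓; service 680 days ≥ 120 days ✓; 40 hrs/wk ≥ 35 ✓; site Albany ✗ (not Cork or Richmond) → not eligible.
Employer Retirement Match — status full-time ✓; service 680 days < 5 years (≈1825 days) ✗ → not eligible.
Gym Reimbursement — status full-time ✓; service 680 days < 24 months (≈720 days) ✗ → not eligible.
Home Office Allowance — status full-time ✓ (not excluded); service 680 days ≥ 12 months (≈360 days) ✓; age 37 ≥ 21 ✓; site Albany ✗ (not Boise) → not eligible.
Remote Work Stipend — status full-time ✓; service 680 days ≥ 180 days ✓; age 37 ≥ 18 ✓ → eligible.
Flexible Spending Account — status full-time ✓ (not excluded); service 680 days < 24 months (≈720 days) ✗ → not eligible.

Remote Work Stipend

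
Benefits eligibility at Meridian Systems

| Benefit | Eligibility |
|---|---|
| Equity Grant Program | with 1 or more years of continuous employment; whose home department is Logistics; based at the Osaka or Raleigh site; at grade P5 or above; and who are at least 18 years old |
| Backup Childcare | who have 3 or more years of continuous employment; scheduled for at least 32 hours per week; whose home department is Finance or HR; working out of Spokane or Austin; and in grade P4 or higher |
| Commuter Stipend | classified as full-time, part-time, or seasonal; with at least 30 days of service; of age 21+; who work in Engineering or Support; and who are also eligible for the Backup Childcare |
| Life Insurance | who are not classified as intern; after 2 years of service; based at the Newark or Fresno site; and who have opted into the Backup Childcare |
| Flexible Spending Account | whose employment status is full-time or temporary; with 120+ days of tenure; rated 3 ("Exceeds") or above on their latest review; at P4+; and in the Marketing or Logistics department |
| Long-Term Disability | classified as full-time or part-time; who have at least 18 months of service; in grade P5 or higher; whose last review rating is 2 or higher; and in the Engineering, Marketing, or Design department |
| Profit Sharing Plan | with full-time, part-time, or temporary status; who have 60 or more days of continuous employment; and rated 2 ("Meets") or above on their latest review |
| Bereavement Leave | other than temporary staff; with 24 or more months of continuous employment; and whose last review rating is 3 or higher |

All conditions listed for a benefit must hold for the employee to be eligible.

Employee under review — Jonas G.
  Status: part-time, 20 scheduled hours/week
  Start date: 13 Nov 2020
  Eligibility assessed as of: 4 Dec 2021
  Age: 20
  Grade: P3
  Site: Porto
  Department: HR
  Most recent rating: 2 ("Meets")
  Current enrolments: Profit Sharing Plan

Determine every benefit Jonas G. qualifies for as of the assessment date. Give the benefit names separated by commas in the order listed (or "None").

Profit Sharing Plan

Service from 13 Nov 2020 to 4 Dec 2021: 386 days.
Equity Grant Program — service 386 days ≥ 1 year (≈365 days) ✓; dept HR ✗ → not eligible.
Backup Childcare — service 386 days < 3 years (≈1095 days) ✗ → not eligible.
Commuter Stipend — status part-time ✓; service 386 days ≥ 30 days ✓; age 20 < 21 ✗ → not eligible.
Life Insurance — status part-time ✓ (not excluded); service 386 days < 2 years (≈730 days) ✗ → not eligible.
Flexible Spending Account — status part-time ✗ (requires full-time or temporary) → not eligible.
Long-Term Disability — status part-time ✓; service 386 days < 18 months (≈540 days) ✗ → not eligible.
Profit Sharing Plan — status part-time ✓; service 386 days ≥ 60 days ✓; rating 2 ≥ 2 ✓ → eligible.
Bereavement Leave — status part-time ✓ (not excluded); service 386 days < 24 months (≈720 days) ✗ → not eligible.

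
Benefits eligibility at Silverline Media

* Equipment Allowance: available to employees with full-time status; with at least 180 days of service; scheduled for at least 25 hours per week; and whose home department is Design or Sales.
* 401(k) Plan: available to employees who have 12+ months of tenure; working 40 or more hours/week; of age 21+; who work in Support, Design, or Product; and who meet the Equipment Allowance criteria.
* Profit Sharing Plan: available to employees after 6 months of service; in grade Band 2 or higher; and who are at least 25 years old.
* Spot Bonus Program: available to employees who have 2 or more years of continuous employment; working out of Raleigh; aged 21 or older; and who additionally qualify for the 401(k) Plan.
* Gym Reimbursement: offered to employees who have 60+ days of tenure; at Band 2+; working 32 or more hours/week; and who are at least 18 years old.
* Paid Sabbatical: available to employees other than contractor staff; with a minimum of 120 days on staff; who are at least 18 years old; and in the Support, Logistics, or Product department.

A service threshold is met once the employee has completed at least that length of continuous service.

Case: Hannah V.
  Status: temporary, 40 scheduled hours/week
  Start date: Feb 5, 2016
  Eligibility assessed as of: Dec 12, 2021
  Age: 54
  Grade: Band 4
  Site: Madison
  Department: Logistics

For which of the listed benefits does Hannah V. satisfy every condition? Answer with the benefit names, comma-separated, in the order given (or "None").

Service from Feb 5, 2016 to Dec 12, 2021: 2137 days.
Equipment Allowance — status temporary ✗ (requires full-time) → not eligible.
401(k) Plan — service 2137 days ≥ 12 months (≈360 days) ✓; 40 hrs/wk ≥ 40 ✓; age 54 ≥ 21 ✓; dept Logistics ✗ → not eligible.
Profit Sharing Plan — service 2137 days ≥ 6 months (≈180 days) ✓; grade Band 4 ≥ Band 2 ✓; age 54 ≥ 25 ✓ → eligible.
Spot Bonus Program — service 2137 days ≥ 2 years (≈730 days) ✓; site Madison ✗ (not Raleigh) → not eligible.
Gym Reimbursement — service 2137 days ≥ 60 days ✓; grade Band 4 ≥ Band 2 ✓; 40 hrs/wk ≥ 32 ✓; age 54 ≥ 18 ✓ → eligible.
Paid Sabbatical — status temporary ✓ (not excluded); service 2137 days ≥ 120 days ✓; age 54 ≥ 18 ✓; dept Logistics ✓ → eligible.

Profit Sharing Plan, Gym Reimbursement, Paid Sabbatical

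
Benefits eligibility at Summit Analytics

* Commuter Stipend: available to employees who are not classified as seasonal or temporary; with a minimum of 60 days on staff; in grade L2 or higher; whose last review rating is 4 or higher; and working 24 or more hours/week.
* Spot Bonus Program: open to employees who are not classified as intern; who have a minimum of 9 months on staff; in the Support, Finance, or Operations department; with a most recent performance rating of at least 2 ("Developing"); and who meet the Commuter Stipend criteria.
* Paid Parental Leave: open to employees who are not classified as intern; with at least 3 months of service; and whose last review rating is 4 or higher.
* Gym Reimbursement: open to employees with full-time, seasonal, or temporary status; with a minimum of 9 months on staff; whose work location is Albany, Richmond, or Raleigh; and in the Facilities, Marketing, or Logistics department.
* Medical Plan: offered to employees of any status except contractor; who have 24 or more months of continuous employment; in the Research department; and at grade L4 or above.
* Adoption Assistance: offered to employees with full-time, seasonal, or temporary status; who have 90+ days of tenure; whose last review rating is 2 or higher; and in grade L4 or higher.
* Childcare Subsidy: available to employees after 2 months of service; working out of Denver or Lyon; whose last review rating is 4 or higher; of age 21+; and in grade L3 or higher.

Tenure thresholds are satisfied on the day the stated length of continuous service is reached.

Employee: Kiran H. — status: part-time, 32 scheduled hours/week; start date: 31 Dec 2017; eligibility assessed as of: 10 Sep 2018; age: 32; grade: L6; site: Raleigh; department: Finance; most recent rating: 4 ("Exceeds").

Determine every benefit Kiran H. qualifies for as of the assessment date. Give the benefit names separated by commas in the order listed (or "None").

Service from 31 Dec 2017 to 10 Sep 2018: 253 days.
Commuter Stipend — status part-time ✓ (not excluded); service 253 days ≥ 60 days ✓; grade L6 ≥ L2 ✓; rating 4 ≥ 4 ✓; 32 hrs/wk ≥ 24 ✓ → eligible.
Spot Bonus Program — status part-time ✓ (not excluded); service 253 days < 9 months (≈270 days) ✗ → not eligible.
Paid Parental Leave — status part-time ✓ (not excluded); service 253 days ≥ 3 months (≈90 days) ✓; rating 4 ≥ 4 ✓ → eligible.
Gym Reimbursement — status part-time ✗ (requires full-time, seasonal, or temporary) → not eligible.
Medical Plan — status part-time ✓ (not excluded); service 253 days < 24 months (≈720 days) ✗ → not eligible.
Adoption Assistance — status part-time ✗ (requires full-time, seasonal, or temporary) → not eligible.
Childcare Subsidy — service 253 days ≥ 2 months (≈60 days) ✓; site Raleigh ✗ (not Denver or Lyon) → not eligible.

Commuter Stipend, Paid Parental Leave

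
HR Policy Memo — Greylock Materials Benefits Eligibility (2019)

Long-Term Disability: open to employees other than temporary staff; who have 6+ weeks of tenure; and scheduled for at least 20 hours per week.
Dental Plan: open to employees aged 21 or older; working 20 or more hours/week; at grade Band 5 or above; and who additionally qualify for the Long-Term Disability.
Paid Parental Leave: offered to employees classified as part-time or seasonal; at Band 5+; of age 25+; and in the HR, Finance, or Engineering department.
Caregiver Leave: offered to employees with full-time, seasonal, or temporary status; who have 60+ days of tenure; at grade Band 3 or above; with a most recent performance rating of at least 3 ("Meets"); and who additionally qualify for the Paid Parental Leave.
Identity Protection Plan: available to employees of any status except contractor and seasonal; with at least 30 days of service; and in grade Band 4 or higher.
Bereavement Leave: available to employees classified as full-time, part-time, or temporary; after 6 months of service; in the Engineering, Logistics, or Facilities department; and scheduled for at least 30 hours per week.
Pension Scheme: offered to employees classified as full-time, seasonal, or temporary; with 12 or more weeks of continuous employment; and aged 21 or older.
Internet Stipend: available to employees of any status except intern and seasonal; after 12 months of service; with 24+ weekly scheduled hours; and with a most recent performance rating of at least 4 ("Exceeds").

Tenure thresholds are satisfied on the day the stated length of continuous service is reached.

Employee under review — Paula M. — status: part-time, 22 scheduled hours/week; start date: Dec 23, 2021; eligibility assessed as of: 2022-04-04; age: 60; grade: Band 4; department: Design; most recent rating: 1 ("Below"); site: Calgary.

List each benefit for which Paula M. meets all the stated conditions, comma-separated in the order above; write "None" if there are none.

Long-Term Disability, Identity Protection Plan

Service from Dec 23, 2021 to 2022-04-04: 102 days.
Long-Term Disability — status part-time ✓ (not excluded); service 102 days ≥ 6 weeks (≈42 days) ✓; 22 hrs/wk ≥ 20 ✓ → eligible.
Dental Plan — age 60 ≥ 21 ✓; 22 hrs/wk ≥ 20 ✓; grade Band 4 < Band 5 ✗ → not eligible.
Paid Parental Leave — status part-time ✓; grade Band 4 < Band 5 ✗ → not eligible.
Caregiver Leave — status part-time ✗ (requires full-time, seasonal, or temporary) → not eligible.
Identity Protection Plan — status part-time ✓ (not excluded); service 102 days ≥ 30 days ✓; grade Band 4 ≥ Band 4 ✓ → eligible.
Bereavement Leave — status part-time ✓; service 102 days < 6 months (≈180 days) ✗ → not eligible.
Pension Scheme — status part-time ✗ (requires full-time, seasonal, or temporary) → not eligible.
Internet Stipend — status part-time ✓ (not excluded); service 102 days < 12 months (≈360 days) ✗ → not eligible.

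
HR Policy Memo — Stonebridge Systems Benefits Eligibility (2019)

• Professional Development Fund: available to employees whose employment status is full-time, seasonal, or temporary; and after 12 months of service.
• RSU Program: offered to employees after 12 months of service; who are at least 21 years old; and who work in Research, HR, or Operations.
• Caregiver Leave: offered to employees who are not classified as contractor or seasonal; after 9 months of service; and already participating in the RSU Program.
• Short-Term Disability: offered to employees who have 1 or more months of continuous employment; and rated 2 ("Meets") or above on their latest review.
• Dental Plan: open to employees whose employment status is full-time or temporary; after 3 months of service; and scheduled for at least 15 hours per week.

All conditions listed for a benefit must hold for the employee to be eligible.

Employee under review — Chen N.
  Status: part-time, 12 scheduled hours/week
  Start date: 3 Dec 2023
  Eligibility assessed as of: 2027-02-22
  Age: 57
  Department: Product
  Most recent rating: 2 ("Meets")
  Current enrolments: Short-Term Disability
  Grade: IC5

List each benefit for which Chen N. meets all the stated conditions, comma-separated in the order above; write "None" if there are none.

Service from 3 Dec 2023 to 2027-02-22: 1177 days.
Professional Development Fund — status part-time ✗ (requires full-time, seasonal, or temporary) → not eligible.
RSU Program — service 1177 days ≥ 12 months (≈360 days) ✓; age 57 ≥ 21 ✓; dept Product ✗ → not eligible.
Caregiver Leave — status part-time ✓ (not excluded); service 1177 days ≥ 9 months (≈270 days) ✓; not enrolled in RSU Program ✗ → not eligible.
Short-Term Disability — service 1177 days ≥ 1 month (≈30 days) ✓; rating 2 ≥ 2 ✓ → eligible.
Dental Plan — status part-time ✗ (requires full-time or temporary) → not eligible.

Short-Term Disability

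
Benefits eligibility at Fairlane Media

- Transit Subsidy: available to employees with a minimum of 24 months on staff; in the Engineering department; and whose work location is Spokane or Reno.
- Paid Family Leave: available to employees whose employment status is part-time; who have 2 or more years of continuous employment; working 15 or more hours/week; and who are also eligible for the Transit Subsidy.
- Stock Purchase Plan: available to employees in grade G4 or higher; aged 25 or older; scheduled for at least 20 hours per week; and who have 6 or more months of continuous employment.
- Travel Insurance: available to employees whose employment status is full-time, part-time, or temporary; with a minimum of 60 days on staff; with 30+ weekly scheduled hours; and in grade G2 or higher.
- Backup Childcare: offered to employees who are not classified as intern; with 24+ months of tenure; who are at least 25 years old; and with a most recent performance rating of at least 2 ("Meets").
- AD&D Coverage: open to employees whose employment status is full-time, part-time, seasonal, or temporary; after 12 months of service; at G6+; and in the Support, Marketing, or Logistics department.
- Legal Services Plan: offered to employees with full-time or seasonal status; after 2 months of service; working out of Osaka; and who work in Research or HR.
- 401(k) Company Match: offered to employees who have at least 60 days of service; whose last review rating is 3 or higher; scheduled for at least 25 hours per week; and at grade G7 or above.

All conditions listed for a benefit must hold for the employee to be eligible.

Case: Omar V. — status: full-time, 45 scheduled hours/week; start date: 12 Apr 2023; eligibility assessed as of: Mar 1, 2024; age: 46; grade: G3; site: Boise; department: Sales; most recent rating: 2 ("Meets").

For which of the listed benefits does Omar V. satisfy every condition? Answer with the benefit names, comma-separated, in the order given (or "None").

Travel Insurance

Service from 12 Apr 2023 to Mar 1, 2024: 324 days.
Transit Subsidy — service 324 days < 24 months (≈720 days) ✗ → not eligible.
Paid Family Leave — status full-time ✗ (requires part-time) → not eligible.
Stock Purchase Plan — grade G3 < G4 ✗ → not eligible.
Travel Insurance — status full-time ✓; service 324 days ≥ 60 days ✓; 45 hrs/wk ≥ 30 ✓; grade G3 ≥ G2 ✓ → eligible.
Backup Childcare — status full-time ✓ (not excluded); service 324 days < 24 months (≈720 days) ✗ → not eligible.
AD&D Coverage — status full-time ✓; service 324 days < 12 months (≈360 days) ✗ → not eligible.
Legal Services Plan — status full-time ✓; service 324 days ≥ 2 months (≈60 days) ✓; site Boise ✗ (not Osaka) → not eligible.
401(k) Company Match — service 324 days ≥ 60 days ✓; rating 2 < 3 ✗ → not eligible.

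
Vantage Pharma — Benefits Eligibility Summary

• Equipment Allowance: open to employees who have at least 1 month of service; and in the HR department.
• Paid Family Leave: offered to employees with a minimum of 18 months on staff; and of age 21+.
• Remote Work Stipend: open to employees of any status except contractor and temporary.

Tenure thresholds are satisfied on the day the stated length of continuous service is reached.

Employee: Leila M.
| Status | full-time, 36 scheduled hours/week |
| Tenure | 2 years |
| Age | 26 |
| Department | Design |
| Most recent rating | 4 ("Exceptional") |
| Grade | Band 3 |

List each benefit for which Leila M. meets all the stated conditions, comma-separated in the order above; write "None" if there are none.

Paid Family Leave, Remote Work Stipend

Equipment Allowance — service 2 years ≥ 1 month (≈30 days) ✓; dept Design ✗ → not eligible.
Paid Family Leave — service 2 years ≥ 18 months (≈540 days) ✓; age 26 ≥ 21 ✓ → eligible.
Remote Work Stipend — status full-time ✓ (not excluded) → eligible.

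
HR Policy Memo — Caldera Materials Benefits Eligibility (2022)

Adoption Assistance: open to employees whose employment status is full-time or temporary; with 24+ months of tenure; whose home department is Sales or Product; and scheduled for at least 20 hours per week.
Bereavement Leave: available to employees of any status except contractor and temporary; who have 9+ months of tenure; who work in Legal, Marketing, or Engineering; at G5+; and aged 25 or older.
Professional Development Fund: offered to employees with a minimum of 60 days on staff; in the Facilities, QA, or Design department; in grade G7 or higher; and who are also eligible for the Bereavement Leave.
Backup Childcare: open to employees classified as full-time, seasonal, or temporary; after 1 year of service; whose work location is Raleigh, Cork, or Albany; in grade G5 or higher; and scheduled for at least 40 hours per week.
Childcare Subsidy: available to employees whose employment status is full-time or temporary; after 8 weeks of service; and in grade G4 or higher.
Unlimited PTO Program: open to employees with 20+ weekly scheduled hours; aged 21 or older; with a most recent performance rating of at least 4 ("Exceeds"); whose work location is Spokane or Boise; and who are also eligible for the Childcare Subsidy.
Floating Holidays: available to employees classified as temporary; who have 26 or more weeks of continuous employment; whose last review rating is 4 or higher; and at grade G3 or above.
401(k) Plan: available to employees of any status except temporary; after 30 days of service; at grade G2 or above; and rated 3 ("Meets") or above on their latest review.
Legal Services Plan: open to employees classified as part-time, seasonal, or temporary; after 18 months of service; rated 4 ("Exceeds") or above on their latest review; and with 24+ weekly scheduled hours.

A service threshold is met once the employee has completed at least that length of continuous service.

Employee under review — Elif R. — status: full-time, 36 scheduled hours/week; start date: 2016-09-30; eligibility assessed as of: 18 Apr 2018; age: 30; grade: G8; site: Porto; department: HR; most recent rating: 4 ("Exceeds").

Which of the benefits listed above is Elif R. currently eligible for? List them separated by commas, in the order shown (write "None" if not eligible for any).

Childcare Subsidy, 401(k) Plan

Service from 2016-09-30 to 18 Apr 2018: 565 days.
Adoption Assistance — status full-time ✓; service 565 days < 24 months (≈720 days) ✗ → not eligible.
Bereavement Leave — status full-time ✓ (not excluded); service 565 days ≥ 9 months (≈270 days) ✓; dept HR ✗ → not eligible.
Professional Development Fund — service 565 days ≥ 60 days ✓; dept HR ✗ → not eligible.
Backup Childcare — status full-time ✓; service 565 days ≥ 1 year (≈365 days) ✓; site Porto ✗ (not Raleigh, Cork, or Albany) → not eligible.
Childcare Subsidy — status full-time ✓; service 565 days ≥ 8 weeks (≈56 days) ✓; grade G8 ≥ G4 ✓ → eligible.
Unlimited PTO Program — 36 hrs/wk ≥ 20 ✓; age 30 ≥ 21 ✓; rating 4 ≥ 4 ✓; site Porto ✗ (not Spokane or Boise) → not eligible.
Floating Holidays — status full-time ✗ (requires temporary) → not eligible.
401(k) Plan — status full-time ✓ (not excluded); service 565 days ≥ 30 days ✓; grade G8 ≥ G2 ✓; rating 4 ≥ 3 ✓ → eligible.
Legal Services Plan — status full-time ✗ (requires part-time, seasonal, or temporary) → not eligible.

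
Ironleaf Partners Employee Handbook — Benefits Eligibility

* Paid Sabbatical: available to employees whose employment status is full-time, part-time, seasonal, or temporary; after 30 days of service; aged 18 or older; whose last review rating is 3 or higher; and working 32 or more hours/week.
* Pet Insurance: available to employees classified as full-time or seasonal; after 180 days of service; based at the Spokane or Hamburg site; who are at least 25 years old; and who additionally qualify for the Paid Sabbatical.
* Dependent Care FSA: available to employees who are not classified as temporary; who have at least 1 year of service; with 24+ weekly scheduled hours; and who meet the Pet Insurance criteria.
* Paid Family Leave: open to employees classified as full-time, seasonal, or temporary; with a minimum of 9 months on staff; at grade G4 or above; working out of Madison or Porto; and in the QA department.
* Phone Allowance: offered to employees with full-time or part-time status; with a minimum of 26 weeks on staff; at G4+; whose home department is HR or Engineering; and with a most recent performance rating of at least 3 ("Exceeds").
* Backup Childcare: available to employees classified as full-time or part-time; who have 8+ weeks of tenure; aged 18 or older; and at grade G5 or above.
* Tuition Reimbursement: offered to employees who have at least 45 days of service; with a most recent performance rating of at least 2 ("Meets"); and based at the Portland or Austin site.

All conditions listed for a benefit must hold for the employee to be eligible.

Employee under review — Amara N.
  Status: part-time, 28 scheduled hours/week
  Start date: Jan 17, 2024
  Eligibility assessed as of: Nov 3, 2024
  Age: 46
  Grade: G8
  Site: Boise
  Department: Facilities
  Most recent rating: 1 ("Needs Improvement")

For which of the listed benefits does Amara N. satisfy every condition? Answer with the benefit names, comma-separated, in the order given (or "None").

Service from Jan 17, 2024 to Nov 3, 2024: 291 days.
Paid Sabbatical — status part-time ✓; service 291 days ≥ 30 days ✓; age 46 ≥ 18 ✓; rating 1 < 3 ✗ → not eligible.
Pet Insurance — status part-time ✗ (requires full-time or seasonal) → not eligible.
Dependent Care FSA — status part-time ✓ (not excluded); service 291 days < 1 year (≈365 days) ✗ → not eligible.
Paid Family Leave — status part-time ✗ (requires full-time, seasonal, or temporary) → not eligible.
Phone Allowance — status part-time ✓; service 291 days ≥ 26 weeks (≈182 days) ✓; grade G8 ≥ G4 ✓; dept Facilities ✗ → not eligible.
Backup Childcare — status part-time ✓; service 291 days ≥ 8 weeks (≈56 days) ✓; age 46 ≥ 18 ✓; grade G8 ≥ G5 ✓ → eligible.
Tuition Reimbursement — service 291 days ≥ 45 days ✓; rating 1 < 2 ✗ → not eligible.

Backup Childcare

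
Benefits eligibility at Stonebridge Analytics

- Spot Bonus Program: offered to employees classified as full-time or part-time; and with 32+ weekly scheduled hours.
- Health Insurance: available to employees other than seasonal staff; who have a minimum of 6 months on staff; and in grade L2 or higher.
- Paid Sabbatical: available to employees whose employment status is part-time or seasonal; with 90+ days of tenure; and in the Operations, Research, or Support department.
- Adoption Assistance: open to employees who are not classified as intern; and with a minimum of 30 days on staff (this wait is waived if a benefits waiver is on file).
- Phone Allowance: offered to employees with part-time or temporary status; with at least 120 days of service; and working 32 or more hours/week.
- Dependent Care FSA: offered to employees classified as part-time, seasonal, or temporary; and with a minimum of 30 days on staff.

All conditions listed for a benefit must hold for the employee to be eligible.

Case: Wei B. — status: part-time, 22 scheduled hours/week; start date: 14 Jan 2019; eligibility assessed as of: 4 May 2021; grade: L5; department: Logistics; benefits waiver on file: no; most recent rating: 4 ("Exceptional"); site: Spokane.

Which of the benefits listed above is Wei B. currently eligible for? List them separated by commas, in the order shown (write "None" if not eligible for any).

Health Insurance, Adoption Assistance, Dependent Care FSA

Service from 14 Jan 2019 to 4 May 2021: 841 days.
Spot Bonus Program — status part-time ✓; 22 hrs/wk < 32 ✗ → not eligible.
Health Insurance — status part-time ✓ (not excluded); service 841 days ≥ 6 months (≈180 days) ✓; grade L5 ≥ L2 ✓ → eligible.
Paid Sabbatical — status part-time ✓; service 841 days ≥ 90 days ✓; dept Logistics ✗ → not eligible.
Adoption Assistance — status part-time ✓ (not excluded); no waiver, service 841 days ≥ 30 days ✓ → eligible.
Phone Allowance — status part-time ✓; service 841 days ≥ 120 days ✓; 22 hrs/wk < 32 ✗ → not eligible.
Dependent Care FSA — status part-time ✓; service 841 days ≥ 30 days ✓ → eligible.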